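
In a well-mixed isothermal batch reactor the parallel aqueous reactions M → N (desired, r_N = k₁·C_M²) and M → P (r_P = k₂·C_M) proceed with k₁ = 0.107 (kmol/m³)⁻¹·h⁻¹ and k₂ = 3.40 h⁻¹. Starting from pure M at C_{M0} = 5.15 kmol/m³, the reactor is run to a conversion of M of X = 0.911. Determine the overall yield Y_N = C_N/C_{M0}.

C_M = C_{M0}(1−X) = 0.4583 kmol/m³.
Along a PFR/batch, dC_P/dC_M = −r_P/(r_N+r_P) = −k₂/(k₂+k₁·C_M).
Integrating from C_{M0} to C_M: C_P = (3.40/0.107)·ln[(3.40+0.107·5.15)/(3.40+0.107·0.458)] = 31.78·ln(3.951/3.449) = 4.318 kmol/m³.
Then C_N = (C_{M0}−C_M) − C_P = 4.692 − 4.318 = 0.3738 kmol/m³.
Y_N = C_N/C_{M0} = 0.3738/5.15 = 0.0726.

0.0726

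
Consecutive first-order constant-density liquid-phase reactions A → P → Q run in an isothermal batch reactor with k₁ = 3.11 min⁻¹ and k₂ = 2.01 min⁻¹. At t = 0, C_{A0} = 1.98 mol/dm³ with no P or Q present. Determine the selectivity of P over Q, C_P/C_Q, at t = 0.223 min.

3.66

For first-order series with pure A initially, C_P(t) = k₁C_{A0}/(k₂−k₁)·(e^(−k₁t) − e^(−k₂t)).
e^(−k₁t) = e^(−3.11×0.223) = e^(−0.6935) = 0.4998; e^(−k₂t) = e^(−0.4482) = 0.6388.
C_P = 3.11×1.98/(2.01−3.11) × (0.4998−0.6388) = (-5.598)×(-0.1389) = 0.7778 mol/dm³.
C_A = C_{A0}e^(−k₁t) = 0.9896 mol/dm³, so C_Q = C_{A0}−C_A−C_P = 0.2125 mol/dm³; C_P/C_Q = 3.66.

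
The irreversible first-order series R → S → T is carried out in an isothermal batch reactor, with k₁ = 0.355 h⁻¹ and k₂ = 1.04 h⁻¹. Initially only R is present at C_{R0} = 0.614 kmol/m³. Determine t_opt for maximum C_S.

The intermediate peaks when r₁ = r₂, i.e. k₁e^(−k₁t) = k₂e^(−k₂t), giving t_opt = ln(k₂/k₁)/(k₂−k₁).
= ln(1.04/0.355)/(1.04−0.355) = ln(2.930)/0.6850 = 1.075/0.6850 = 1.57 h.

1.57 h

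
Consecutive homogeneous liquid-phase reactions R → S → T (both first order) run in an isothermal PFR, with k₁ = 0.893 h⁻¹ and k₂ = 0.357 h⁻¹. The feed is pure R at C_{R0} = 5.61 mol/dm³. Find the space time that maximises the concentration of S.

The intermediate peaks when r₁ = r₂, i.e. k₁e^(−k₁τ) = k₂e^(−k₂τ), giving τ_opt = ln(k₂/k₁)/(k₂−k₁).
= ln(0.357/0.893)/(0.357−0.893) = ln(0.3998)/-0.5360 = -0.9169/-0.5360 = 1.71 h.

1.71 h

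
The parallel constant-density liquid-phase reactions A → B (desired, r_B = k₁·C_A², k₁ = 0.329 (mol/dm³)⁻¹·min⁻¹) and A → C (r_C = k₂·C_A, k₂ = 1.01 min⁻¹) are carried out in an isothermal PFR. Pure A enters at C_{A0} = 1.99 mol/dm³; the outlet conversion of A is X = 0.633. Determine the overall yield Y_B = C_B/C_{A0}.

C_A = C_{A0}(1−X) = 0.7303 mol/dm³.
Along a PFR/batch, dC_C/dC_A = −r_C/(r_B+r_C) = −k₂/(k₂+k₁·C_A).
Integrating from C_{A0} to C_A: C_C = (1.01/0.329)·ln[(1.01+0.329·1.99)/(1.01+0.329·0.730)] = 3.070·ln(1.665/1.250) = 0.8789 mol/dm³.
Then C_B = (C_{A0}−C_A) − C_C = 1.260 − 0.8789 = 0.3808 mol/dm³.
Y_B = C_B/C_{A0} = 0.3808/1.99 = 0.191.

0.191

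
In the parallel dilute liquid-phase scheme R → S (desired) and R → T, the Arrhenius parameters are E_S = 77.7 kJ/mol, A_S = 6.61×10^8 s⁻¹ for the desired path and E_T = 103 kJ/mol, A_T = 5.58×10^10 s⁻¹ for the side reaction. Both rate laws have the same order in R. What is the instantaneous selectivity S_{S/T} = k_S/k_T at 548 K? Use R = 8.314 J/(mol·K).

3.06

Since both paths have the same order in R, the concentration cancels and S_{S/T} = k_S/k_T = (A_S/A_T)·exp[(E_T−E_S)/(RT)].
(E_T−E_S)/(RT) = (103−77.7)×10³/(8.314×548) = 25300/4556 = 5.553.
k_S/k_T = (6.61×10^8/5.58×10^10)·exp(5.553) = 0.01185 × 258.0 = 3.06.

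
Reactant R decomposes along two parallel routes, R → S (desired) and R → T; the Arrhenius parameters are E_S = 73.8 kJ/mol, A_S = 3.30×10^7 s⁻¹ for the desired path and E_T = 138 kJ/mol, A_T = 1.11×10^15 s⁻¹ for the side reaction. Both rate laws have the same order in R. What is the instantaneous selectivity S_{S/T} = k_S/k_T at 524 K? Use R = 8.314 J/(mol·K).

Since both paths have the same order in R, the concentration cancels and S_{S/T} = k_S/k_T = (A_S/A_T)·exp[(E_T−E_S)/(RT)].
(E_T−E_S)/(RT) = (138−73.8)×10³/(8.314×524) = 64200/4357 = 14.74.
k_S/k_T = (3.30×10^7/1.11×10^15)·exp(14.74) = 2.973×10^-8 × 2.512×10^6 = 0.0747.

0.0747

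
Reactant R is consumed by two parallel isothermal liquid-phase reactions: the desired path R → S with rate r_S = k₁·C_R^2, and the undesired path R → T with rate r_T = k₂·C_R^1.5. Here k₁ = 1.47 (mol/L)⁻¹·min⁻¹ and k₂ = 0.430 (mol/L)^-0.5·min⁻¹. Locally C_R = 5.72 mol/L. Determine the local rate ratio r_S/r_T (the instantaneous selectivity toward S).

S_{S/T} = r_S/r_T = (k₁·C_R^2)/(k₂·C_R^1.5) = (k₁/k₂)·C_R^0.5.
= (1.47×5.720^2) / (0.430×5.720^1.5) = 48.10/5.883 = 8.18.
Since the desired path is higher order in R, keeping C_R high (PFR or concentrated feed) favours S.

8.18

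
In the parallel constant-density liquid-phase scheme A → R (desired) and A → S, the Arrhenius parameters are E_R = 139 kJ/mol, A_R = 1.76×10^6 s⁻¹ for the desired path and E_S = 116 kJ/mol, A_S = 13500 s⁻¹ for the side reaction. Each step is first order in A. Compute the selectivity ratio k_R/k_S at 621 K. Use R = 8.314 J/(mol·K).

With equal orders, S_{R/S} = k_R/k_S = (A_R/A_S)·exp[(E_S−E_R)/(RT)].
(E_S−E_R)/(RT) = (116−139)×10³/(8.314×621) = -23000/5163 = -4.455.
k_R/k_S = (1.76×10^6/13500)·exp(-4.455) = 130.4 × 0.01162 = 1.52.
Since E_R > E_S, raising the temperature improves selectivity toward R.

1.52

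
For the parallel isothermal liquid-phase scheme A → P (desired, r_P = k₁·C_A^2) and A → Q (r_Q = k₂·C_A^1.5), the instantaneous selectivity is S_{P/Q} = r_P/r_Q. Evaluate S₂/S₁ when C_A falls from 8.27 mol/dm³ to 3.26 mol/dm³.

S_{P/Q} = (k₁/k₂)·C_A^0.5, so S₂/S₁ = (C_{A,2}/C_{A,1})^0.5.
= (3.26/8.27)^0.5 = (0.3942)^0.5 = 0.628.

0.628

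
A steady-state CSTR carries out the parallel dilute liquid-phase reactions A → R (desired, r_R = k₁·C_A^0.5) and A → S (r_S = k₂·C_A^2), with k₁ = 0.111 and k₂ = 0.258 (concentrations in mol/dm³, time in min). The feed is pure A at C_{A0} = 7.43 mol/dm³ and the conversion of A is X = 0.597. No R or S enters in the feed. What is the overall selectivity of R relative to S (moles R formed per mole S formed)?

Exit C_A = C_{A0}(1−X) = 7.43×0.403 = 2.994 mol/dm³.
In a CSTR the entire volume is at exit conditions, so r_R = 0.111×2.994^0.5 = 0.1921 and r_S = 0.258×2.994^2 = 2.313.
Overall selectivity = C_R/C_S = r_Rτ/(r_Sτ) = r_R/r_S = 0.0830.

0.0830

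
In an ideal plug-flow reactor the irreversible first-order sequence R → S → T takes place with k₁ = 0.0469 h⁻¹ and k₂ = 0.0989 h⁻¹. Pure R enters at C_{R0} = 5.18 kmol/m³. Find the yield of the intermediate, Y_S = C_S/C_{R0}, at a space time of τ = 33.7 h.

0.153

Solving the coupled first-order balances gives C_S(τ) = [k₁/(k₂−k₁)]·C_{R0}·(e^(−k₁τ) − e^(−k₂τ)).
e^(−k₁τ) = e^(−0.0469×33.7) = e^(−1.581) = 0.2059; e^(−k₂τ) = e^(−3.333) = 0.03569.
C_S = 0.0469×5.18/(0.0989−0.0469) × (0.2059−0.03569) = 4.672×0.1702 = 0.7951 kmol/m³.
Y_S = C_S/C_{R0} = 0.7951/5.18 = 0.153.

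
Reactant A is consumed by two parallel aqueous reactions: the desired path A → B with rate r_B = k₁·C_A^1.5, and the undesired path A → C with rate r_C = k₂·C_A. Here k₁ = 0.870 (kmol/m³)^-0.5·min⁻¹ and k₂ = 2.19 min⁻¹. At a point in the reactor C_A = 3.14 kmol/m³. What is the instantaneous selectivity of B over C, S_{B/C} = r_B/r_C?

0.704

S_{B/C} = r_B/r_C = (k₁·C_A^1.5)/(k₂·C_A) = (k₁/k₂)·C_A^0.5.
= (0.870×3.140^1.5) / (2.19×3.140) = 4.841/6.877 = 0.704.
Since the desired path is higher order in A, keeping C_A high (PFR or concentrated feed) favours B.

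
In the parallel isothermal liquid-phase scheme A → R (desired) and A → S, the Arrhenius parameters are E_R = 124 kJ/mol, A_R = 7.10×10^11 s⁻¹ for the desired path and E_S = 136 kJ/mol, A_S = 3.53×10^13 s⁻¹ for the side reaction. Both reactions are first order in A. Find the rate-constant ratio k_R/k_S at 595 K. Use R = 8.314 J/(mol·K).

0.228

k_R/k_S = (A_R/A_S)·exp[−(E_R−E_S)/(RT)] = (A_R/A_S)·exp[(E_S−E_R)/(RT)].
(E_S−E_R)/(RT) = (136−124)×10³/(8.314×595) = 12000/4947 = 2.426.
k_R/k_S = (7.10×10^11/3.53×10^13)·exp(2.426) = 0.02011 × 11.31 = 0.228.
Since E_R < E_S, lowering the temperature improves selectivity toward R.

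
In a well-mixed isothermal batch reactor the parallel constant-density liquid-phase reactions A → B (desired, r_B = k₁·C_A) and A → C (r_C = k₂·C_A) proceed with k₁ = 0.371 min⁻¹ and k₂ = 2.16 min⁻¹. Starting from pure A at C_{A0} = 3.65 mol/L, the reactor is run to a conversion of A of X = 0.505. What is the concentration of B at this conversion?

C_A = C_{A0}(1−X) = 1.807 mol/L.
Both paths are first order in A, so the instantaneous fraction to B is constant: dC_B/d(−C_A) = k₁/(k₁+k₂) = 0.1466.
C_B = 0.1466·(C_{A0}−C_A) = 0.1466×1.843 = 0.270 mol/L.

0.270 mol/L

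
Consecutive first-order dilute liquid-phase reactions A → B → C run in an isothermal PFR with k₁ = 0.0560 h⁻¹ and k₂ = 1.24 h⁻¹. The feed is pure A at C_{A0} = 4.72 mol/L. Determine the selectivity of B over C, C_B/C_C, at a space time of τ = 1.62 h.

For first-order series with pure A initially, C_B(τ) = k₁C_{A0}/(k₂−k₁)·(e^(−k₁τ) − e^(−k₂τ)).
e^(−k₁τ) = e^(−0.0560×1.62) = e^(−0.09072) = 0.9133; e^(−k₂τ) = e^(−2.009) = 0.1341.
C_B = 0.0560×4.72/(1.24−0.0560) × (0.9133−0.1341) = 0.2232×0.7791 = 0.1739 mol/L.
C_A = C_{A0}e^(−k₁τ) = 4.311 mol/L, so C_C = C_{A0}−C_A−C_B = 0.2354 mol/L; C_B/C_C = 0.739.

0.739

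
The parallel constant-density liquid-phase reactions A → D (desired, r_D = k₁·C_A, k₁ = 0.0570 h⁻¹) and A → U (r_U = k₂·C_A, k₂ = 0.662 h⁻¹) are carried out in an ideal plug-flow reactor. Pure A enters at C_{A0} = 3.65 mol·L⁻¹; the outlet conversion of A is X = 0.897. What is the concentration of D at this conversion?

C_A = C_{A0}(1−X) = 0.3759 mol·L⁻¹.
Both paths are first order in A, so the instantaneous fraction to D is constant: dC_D/d(−C_A) = k₁/(k₁+k₂) = 0.07928.
C_D = 0.07928·(C_{A0}−C_A) = 0.07928×3.274 = 0.260 mol·L⁻¹.

0.260 mol·L⁻¹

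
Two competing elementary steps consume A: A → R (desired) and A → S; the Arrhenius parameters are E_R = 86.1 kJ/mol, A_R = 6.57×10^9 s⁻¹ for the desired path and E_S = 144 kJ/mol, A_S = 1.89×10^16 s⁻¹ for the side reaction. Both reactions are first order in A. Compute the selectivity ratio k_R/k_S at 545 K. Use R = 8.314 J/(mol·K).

0.123

With equal orders, S_{R/S} = k_R/k_S = (A_R/A_S)·exp[(E_S−E_R)/(RT)].
(E_S−E_R)/(RT) = (144−86.1)×10³/(8.314×545) = 57900/4531 = 12.78.
k_R/k_S = (6.57×10^9/1.89×10^16)·exp(12.78) = 3.476×10^-7 × 3.544×10^5 = 0.123.
Since E_R < E_S, lowering the temperature improves selectivity toward R.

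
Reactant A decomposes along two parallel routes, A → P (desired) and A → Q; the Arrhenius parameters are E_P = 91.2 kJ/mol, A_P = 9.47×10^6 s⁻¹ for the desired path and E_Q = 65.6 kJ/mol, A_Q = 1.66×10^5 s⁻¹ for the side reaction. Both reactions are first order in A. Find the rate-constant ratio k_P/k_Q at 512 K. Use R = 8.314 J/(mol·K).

0.139

With equal orders, S_{P/Q} = k_P/k_Q = (A_P/A_Q)·exp[(E_Q−E_P)/(RT)].
(E_Q−E_P)/(RT) = (65.6−91.2)×10³/(8.314×512) = -25600/4257 = -6.014.
k_P/k_Q = (9.47×10^6/1.66×10^5)·exp(-6.014) = 57.05 × 0.002444 = 0.139.
Since E_P > E_Q, raising the temperature improves selectivity toward P.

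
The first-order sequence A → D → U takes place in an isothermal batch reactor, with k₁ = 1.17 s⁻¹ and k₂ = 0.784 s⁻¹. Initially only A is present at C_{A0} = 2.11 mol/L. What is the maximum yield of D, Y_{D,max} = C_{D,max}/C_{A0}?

0.443

For a first-order series the maximum intermediate yield is C_{D,max}/C_{A0} = (k₁/k₂)^[k₂/(k₂−k₁)].
= (1.17/0.784)^(0.784/(0.784−1.17)) = (1.492)^(-2.031) = 0.4435.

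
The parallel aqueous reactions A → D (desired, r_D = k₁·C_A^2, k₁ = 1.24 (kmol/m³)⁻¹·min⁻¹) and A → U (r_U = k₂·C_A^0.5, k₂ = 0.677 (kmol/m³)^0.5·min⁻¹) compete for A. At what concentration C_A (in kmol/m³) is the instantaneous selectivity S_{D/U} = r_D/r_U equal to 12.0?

3.50 kmol/m³

S_{D/U} = (k₁/k₂)·C_A^1.5 ⇒ C_A = (S·k₂/k₁)^(1/1.5).
= (12.0×0.677/1.24)^(0.6667) = (6.552)^(0.6667) = 3.50 kmol/m³.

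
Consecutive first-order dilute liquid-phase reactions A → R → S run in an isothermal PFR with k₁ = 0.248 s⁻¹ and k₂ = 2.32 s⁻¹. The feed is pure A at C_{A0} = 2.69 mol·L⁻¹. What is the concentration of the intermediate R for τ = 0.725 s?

The intermediate concentration in a first-order A→B→C sequence is C_R = k₁C_{A0}(e^(−k₁τ) − e^(−k₂τ))/(k₂−k₁).
e^(−k₁τ) = e^(−0.248×0.725) = e^(−0.1798) = 0.8354; e^(−k₂τ) = e^(−1.682) = 0.1860.
C_R = 0.248×2.69/(2.32−0.248) × (0.8354−0.1860) = 0.3220×0.6494 = 0.2091 mol·L⁻¹.

0.209 mol·L⁻¹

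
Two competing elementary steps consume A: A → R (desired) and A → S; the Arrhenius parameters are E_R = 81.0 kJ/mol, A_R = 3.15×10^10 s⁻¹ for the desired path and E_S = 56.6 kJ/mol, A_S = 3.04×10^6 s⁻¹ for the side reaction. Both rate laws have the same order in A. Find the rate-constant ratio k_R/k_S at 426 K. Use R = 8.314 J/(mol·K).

10.6

With equal orders, S_{R/S} = k_R/k_S = (A_R/A_S)·exp[(E_S−E_R)/(RT)].
(E_S−E_R)/(RT) = (56.6−81.0)×10³/(8.314×426) = -24400/3542 = -6.889.
k_R/k_S = (3.15×10^10/3.04×10^6)·exp(-6.889) = 10362 × 0.001019 = 10.6.
Since E_R > E_S, raising the temperature improves selectivity toward R.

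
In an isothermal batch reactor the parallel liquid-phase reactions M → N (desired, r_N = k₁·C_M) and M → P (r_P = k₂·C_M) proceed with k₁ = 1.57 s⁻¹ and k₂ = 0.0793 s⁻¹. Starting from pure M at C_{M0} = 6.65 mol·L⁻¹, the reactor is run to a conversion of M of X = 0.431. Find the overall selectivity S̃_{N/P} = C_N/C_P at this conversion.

19.8

C_M = C_{M0}(1−X) = 3.784 mol·L⁻¹.
Both paths are first order in M, so the instantaneous fraction to N is constant: dC_N/d(−C_M) = k₁/(k₁+k₂) = 0.9519.
C_N = 0.9519·(C_{M0}−C_M) = 0.9519×2.866 = 2.73 mol·L⁻¹.
C_P = (C_{M0}−C_M)−C_N = 0.1378 mol·L⁻¹; S̃_{N/P} = 2.728/0.1378 = 19.8.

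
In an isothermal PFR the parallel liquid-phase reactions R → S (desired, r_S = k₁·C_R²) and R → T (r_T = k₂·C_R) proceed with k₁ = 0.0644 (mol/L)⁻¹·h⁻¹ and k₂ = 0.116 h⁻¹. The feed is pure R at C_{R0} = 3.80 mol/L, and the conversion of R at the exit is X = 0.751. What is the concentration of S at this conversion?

C_R = C_{R0}(1−X) = 0.9462 mol/L.
Along a PFR/batch, dC_T/dC_R = −r_T/(r_S+r_T) = −k₂/(k₂+k₁·C_R).
Integrating from C_{R0} to C_R: C_T = (0.116/0.0644)·ln[(0.116+0.0644·3.80)/(0.116+0.0644·0.946)] = 1.801·ln(0.3607/0.1769) = 1.283 mol/L.
Then C_S = (C_{R0}−C_R) − C_T = 2.854 − 1.283 = 1.571 mol/L.

1.57 mol/L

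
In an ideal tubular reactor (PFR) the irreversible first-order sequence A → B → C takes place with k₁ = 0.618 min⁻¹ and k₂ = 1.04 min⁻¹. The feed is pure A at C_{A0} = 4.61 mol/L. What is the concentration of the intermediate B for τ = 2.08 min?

1.09 mol/L

Solving the coupled first-order balances gives C_B(τ) = [k₁/(k₂−k₁)]·C_{A0}·(e^(−k₁τ) − e^(−k₂τ)).
e^(−k₁τ) = e^(−0.618×2.08) = e^(−1.285) = 0.2765; e^(−k₂τ) = e^(−2.163) = 0.1150.
C_B = 0.618×4.61/(1.04−0.618) × (0.2765−0.1150) = 6.751×0.1616 = 1.091 mol/L.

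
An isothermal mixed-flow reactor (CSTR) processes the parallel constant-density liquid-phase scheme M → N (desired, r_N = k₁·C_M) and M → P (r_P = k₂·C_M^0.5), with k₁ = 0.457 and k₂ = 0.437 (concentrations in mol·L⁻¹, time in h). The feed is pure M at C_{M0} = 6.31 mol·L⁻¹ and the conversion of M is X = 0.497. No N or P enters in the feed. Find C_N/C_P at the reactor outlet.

1.86

Exit C_M = C_{M0}(1−X) = 6.31×0.503 = 3.174 mol·L⁻¹.
Rates in a CSTR are evaluated at the outlet concentration: r_N = 0.457×3.174 = 1.450, r_P = 0.437×3.174^0.5 = 0.7785.
Overall selectivity = C_N/C_P = r_Nτ/(r_Pτ) = r_N/r_P = 1.86.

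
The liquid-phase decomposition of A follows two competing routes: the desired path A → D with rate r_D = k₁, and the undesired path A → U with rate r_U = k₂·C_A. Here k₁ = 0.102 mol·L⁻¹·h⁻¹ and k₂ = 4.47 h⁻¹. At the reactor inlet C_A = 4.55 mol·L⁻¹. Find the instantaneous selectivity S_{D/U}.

0.00502

S_{D/U} = r_D/r_U = (k₁)/(k₂·C_A) = (k₁/k₂)·C_A⁻¹.
= (0.102) / (4.47×4.550) = 0.1020/20.34 = 0.00502.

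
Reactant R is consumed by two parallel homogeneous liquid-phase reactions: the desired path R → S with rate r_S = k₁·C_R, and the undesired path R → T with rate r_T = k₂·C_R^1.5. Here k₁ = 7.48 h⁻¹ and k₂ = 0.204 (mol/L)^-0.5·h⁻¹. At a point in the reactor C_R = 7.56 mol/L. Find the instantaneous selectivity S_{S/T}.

S_{S/T} = r_S/r_T = (k₁·C_R)/(k₂·C_R^1.5) = (k₁/k₂)·C_R^-0.5.
= (7.48×7.560) / (0.204×7.560^1.5) = 56.55/4.240 = 13.3.
The undesired path is higher order in R, so low C_R (CSTR or dilute feed) favours S.

13.3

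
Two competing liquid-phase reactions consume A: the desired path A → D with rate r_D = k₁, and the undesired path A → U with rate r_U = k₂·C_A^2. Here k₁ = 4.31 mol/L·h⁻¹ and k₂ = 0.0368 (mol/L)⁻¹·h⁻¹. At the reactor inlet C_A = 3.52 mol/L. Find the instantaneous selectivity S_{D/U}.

S_{D/U} = r_D/r_U = (k₁)/(k₂·C_A^2) = (k₁/k₂)·C_A^-2.
= (4.31) / (0.0368×3.520^2) = 4.310/0.4560 = 9.45.

9.45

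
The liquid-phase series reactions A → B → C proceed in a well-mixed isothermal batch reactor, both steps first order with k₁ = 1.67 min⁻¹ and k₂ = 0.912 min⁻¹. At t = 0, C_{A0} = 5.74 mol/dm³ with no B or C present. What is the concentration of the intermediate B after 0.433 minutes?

2.38 mol/dm³

For first-order series with pure A initially, C_B(t) = k₁C_{A0}/(k₂−k₁)·(e^(−k₁t) − e^(−k₂t)).
e^(−k₁t) = e^(−1.67×0.433) = e^(−0.7231) = 0.4852; e^(−k₂t) = e^(−0.3949) = 0.6738.
C_B = 1.67×5.74/(0.912−1.67) × (0.4852−0.6738) = (-12.65)×(-0.1885) = 2.384 mol/dm³.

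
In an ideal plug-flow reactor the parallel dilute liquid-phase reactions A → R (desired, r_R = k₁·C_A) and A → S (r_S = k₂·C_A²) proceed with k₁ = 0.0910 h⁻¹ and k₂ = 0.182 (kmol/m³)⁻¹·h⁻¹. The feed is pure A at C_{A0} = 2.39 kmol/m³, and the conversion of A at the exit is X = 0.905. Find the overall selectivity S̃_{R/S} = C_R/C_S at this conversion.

C_A = C_{A0}(1−X) = 0.2270 kmol/m³.
Along a PFR/batch, dC_R/dC_A = −r_R/(r_R+r_S) = −k₁/(k₁+k₂·C_A).
Integrating from C_{A0} to C_A: C_R = (0.0910/0.182)·ln[(0.0910+0.182·2.39)/(0.0910+0.182·0.227)] = 0.5000·ln(0.5260/0.1323) = 0.6900 kmol/m³.
C_S = (C_{A0}−C_A)−C_R = 1.473 kmol/m³; S̃_{R/S} = 0.6900/1.473 = 0.468.

0.468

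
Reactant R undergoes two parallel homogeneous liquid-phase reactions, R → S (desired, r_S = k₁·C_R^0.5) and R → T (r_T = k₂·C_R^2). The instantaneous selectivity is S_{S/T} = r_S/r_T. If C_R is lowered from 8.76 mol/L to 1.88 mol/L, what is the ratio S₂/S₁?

S_{S/T} = (k₁/k₂)·C_R^-1.5, so S₂/S₁ = (C_{R,2}/C_{R,1})^-1.5.
= (1.88/8.76)^(-1.5) = (0.2146)^(-1.5) = 10.1.

10.1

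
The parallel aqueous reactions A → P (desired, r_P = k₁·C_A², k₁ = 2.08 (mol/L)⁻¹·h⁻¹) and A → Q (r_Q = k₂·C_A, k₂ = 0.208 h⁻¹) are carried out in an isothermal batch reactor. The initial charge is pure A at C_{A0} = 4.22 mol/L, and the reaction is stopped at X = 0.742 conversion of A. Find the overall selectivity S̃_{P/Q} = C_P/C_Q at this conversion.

C_A = C_{A0}(1−X) = 1.089 mol/L.
Along a PFR/batch, dC_Q/dC_A = −r_Q/(r_P+r_Q) = −k₂/(k₂+k₁·C_A).
Integrating from C_{A0} to C_A: C_Q = (0.208/2.08)·ln[(0.208+2.08·4.22)/(0.208+2.08·1.09)] = 0.1000·ln(8.986/2.473) = 0.1290 mol/L.
Then C_P = (C_{A0}−C_A) − C_Q = 3.131 − 0.1290 = 3.002 mol/L.
S̃_{P/Q} = C_P/C_Q = 3.002/0.1290 = 23.3.

23.3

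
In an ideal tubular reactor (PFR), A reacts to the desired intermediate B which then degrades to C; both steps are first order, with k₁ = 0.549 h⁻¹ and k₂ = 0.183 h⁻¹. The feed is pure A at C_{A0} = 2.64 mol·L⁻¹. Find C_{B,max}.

1.52 mol·L⁻¹

At the optimum, C_{B,max}/C_{A0} = (k₁/k₂)^[k₂/(k₂−k₁)].
= (0.549/0.183)^(0.183/(0.183−0.549)) = (3.000)^(-0.5000) = 0.5774.
C_{B,max} = 0.5774×2.64 = 1.52 mol·L⁻¹.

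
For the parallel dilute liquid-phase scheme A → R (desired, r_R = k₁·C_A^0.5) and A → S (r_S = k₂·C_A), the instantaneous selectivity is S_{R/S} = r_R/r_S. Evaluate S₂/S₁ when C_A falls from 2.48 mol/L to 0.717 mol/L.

S_{R/S} = (k₁/k₂)·C_A^-0.5, so S₂/S₁ = (C_{A,2}/C_{A,1})^-0.5.
= (0.717/2.48)^(-0.5) = (0.2891)^(-0.5) = 1.86.

1.86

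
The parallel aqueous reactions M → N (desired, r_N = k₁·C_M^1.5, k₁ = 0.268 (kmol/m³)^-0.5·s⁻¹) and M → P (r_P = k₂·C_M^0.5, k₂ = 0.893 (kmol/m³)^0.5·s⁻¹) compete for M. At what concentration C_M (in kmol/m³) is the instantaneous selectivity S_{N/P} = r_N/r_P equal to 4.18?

13.9 kmol/m³

S_{N/P} = (k₁/k₂)·C_M ⇒ C_M = S·k₂/k₁.
= 4.18×0.893/0.268 = 13.9 kmol/m³.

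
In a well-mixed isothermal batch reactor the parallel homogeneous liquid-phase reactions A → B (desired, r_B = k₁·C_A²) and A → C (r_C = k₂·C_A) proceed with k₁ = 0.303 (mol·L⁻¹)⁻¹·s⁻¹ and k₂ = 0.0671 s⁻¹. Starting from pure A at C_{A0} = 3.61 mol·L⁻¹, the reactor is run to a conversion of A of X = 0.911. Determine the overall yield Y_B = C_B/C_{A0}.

0.791

C_A = C_{A0}(1−X) = 0.3213 mol·L⁻¹.
Along a PFR/batch, dC_C/dC_A = −r_C/(r_B+r_C) = −k₂/(k₂+k₁·C_A).
Integrating from C_{A0} to C_A: C_C = (0.0671/0.303)·ln[(0.0671+0.303·3.61)/(0.0671+0.303·0.321)] = 0.2215·ln(1.161/0.1645) = 0.4328 mol·L⁻¹.
Then C_B = (C_{A0}−C_A) − C_C = 3.289 − 0.4328 = 2.856 mol·L⁻¹.
Y_B = C_B/C_{A0} = 2.856/3.61 = 0.791.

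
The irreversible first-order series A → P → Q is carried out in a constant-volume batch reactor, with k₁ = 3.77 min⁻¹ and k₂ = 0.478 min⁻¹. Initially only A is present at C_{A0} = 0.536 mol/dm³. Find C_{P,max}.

0.397 mol/dm³

For a first-order series the maximum intermediate yield is C_{P,max}/C_{A0} = (k₁/k₂)^[k₂/(k₂−k₁)].
= (3.77/0.478)^(0.478/(0.478−3.77)) = (7.887)^(-0.1452) = 0.7409.
C_{P,max} = 0.7409×0.536 = 0.397 mol/dm³.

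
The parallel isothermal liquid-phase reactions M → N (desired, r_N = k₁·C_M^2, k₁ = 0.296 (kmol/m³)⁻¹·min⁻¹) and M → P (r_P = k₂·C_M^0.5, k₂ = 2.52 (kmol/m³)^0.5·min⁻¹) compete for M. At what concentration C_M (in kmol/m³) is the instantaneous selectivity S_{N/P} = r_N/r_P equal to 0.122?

1.03 kmol/m³

S_{N/P} = (k₁/k₂)·C_M^1.5 ⇒ C_M = (S·k₂/k₁)^(1/1.5).
= (0.122×2.52/0.296)^(0.6667) = (1.039)^(0.6667) = 1.03 kmol/m³.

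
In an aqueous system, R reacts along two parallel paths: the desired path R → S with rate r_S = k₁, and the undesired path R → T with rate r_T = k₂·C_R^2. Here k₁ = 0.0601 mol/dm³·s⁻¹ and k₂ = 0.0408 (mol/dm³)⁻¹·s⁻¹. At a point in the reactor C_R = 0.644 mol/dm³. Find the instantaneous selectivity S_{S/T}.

S_{S/T} = r_S/r_T = (k₁)/(k₂·C_R^2) = (k₁/k₂)·C_R^-2.
= (0.0601) / (0.0408×0.6440^2) = 0.06010/0.01692 = 3.55.
The undesired path is higher order in R, so low C_R (CSTR or dilute feed) favours S.

3.55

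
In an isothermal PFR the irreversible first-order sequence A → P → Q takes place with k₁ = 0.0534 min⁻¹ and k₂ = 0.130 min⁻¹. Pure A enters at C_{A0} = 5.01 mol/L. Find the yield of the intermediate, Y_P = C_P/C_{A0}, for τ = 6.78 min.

Solving the coupled first-order balances gives C_P(τ) = [k₁/(k₂−k₁)]·C_{A0}·(e^(−k₁τ) − e^(−k₂τ)).
e^(−k₁τ) = e^(−0.0534×6.78) = e^(−0.3621) = 0.6962; e^(−k₂τ) = e^(−0.8814) = 0.4142.
C_P = 0.0534×5.01/(0.130−0.0534) × (0.6962−0.4142) = 3.493×0.2820 = 0.9851 mol/L.
Y_P = C_P/C_{A0} = 0.9851/5.01 = 0.197.

0.197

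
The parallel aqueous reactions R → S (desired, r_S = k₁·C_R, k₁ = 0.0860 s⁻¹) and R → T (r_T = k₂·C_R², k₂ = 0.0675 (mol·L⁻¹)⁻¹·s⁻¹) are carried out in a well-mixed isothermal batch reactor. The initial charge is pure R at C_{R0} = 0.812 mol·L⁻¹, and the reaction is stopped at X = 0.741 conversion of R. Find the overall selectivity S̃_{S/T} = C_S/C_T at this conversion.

C_R = C_{R0}(1−X) = 0.2103 mol·L⁻¹.
Along a PFR/batch, dC_S/dC_R = −r_S/(r_S+r_T) = −k₁/(k₁+k₂·C_R).
Integrating from C_{R0} to C_R: C_S = (0.0860/0.0675)·ln[(0.0860+0.0675·0.812)/(0.0860+0.0675·0.210)] = 1.274·ln(0.1408/0.1002) = 0.4335 mol·L⁻¹.
C_T = (C_{R0}−C_R)−C_S = 0.1681 mol·L⁻¹; S̃_{S/T} = 0.4335/0.1681 = 2.58.

2.58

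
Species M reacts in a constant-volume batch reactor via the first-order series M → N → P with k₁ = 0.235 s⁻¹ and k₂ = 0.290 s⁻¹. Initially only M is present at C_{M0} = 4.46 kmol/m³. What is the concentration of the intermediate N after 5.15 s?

1.40 kmol/m³

The intermediate concentration in a first-order A→B→C sequence is C_N = k₁C_{M0}(e^(−k₁t) − e^(−k₂t))/(k₂−k₁).
e^(−k₁t) = e^(−0.235×5.15) = e^(−1.210) = 0.2981; e^(−k₂t) = e^(−1.494) = 0.2246.
C_N = 0.235×4.46/(0.290−0.235) × (0.2981−0.2246) = 19.06×0.07354 = 1.401 kmol/m³.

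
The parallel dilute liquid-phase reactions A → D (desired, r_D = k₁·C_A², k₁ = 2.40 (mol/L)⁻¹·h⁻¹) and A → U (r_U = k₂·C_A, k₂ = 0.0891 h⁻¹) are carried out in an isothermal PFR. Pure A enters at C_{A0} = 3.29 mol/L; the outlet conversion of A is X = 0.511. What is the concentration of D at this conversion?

1.66 mol/L

C_A = C_{A0}(1−X) = 1.609 mol/L.
Along a PFR/batch, dC_U/dC_A = −r_U/(r_D+r_U) = −k₂/(k₂+k₁·C_A).
Integrating from C_{A0} to C_A: C_U = (0.0891/2.40)·ln[(0.0891+2.40·3.29)/(0.0891+2.40·1.61)] = 0.03712·ln(7.985/3.950) = 0.02613 mol/L.
Then C_D = (C_{A0}−C_A) − C_U = 1.681 − 0.02613 = 1.655 mol/L.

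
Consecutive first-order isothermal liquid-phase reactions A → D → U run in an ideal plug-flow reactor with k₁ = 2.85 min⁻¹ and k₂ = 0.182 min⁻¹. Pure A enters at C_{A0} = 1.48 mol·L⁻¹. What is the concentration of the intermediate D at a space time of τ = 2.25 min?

For first-order series with pure A initially, C_D(τ) = k₁C_{A0}/(k₂−k₁)·(e^(−k₁τ) − e^(−k₂τ)).
e^(−k₁τ) = e^(−2.85×2.25) = e^(−6.413) = 0.001641; e^(−k₂τ) = e^(−0.4095) = 0.6640.
C_D = 2.85×1.48/(0.182−2.85) × (0.001641−0.6640) = (-1.581)×(-0.6623) = 1.047 mol·L⁻¹.

1.05 mol·L⁻¹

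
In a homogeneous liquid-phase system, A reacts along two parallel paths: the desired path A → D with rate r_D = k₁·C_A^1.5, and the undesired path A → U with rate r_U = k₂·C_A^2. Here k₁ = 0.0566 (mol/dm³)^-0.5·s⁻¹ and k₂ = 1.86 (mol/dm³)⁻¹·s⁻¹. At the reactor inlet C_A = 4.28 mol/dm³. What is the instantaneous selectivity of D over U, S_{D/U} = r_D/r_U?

S_{D/U} = r_D/r_U = (k₁·C_A^1.5)/(k₂·C_A^2) = (k₁/k₂)·C_A^-0.5.
= (0.0566×4.280^1.5) / (1.86×4.280^2) = 0.5012/34.07 = 0.0147.

0.0147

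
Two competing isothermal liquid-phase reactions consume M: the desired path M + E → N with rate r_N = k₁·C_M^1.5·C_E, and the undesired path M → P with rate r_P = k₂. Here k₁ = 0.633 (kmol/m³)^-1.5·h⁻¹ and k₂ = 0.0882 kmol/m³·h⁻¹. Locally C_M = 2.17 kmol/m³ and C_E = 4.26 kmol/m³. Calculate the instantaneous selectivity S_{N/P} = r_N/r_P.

97.7

S_{N/P} = r_N/r_P = (k₁·C_M^1.5·C_E)/(k₂) = (k₁/k₂)·C_M^1.5·C_E.
= (0.633×2.170^1.5×4.260) / (0.0882) = 8.620/0.08820 = 97.7.
Since the desired path is higher order in M, keeping C_M high (PFR or concentrated feed) favours N.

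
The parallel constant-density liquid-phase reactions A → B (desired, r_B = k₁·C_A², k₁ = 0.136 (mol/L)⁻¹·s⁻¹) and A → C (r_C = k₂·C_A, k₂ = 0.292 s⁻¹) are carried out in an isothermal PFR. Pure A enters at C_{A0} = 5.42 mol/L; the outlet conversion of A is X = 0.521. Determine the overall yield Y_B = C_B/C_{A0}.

0.336

C_A = C_{A0}(1−X) = 2.596 mol/L.
Along a PFR/batch, dC_C/dC_A = −r_C/(r_B+r_C) = −k₂/(k₂+k₁·C_A).
Integrating from C_{A0} to C_A: C_C = (0.292/0.136)·ln[(0.292+0.136·5.42)/(0.292+0.136·2.60)] = 2.147·ln(1.029/0.6451) = 1.003 mol/L.
Then C_B = (C_{A0}−C_A) − C_C = 2.824 − 1.003 = 1.821 mol/L.
Y_B = C_B/C_{A0} = 1.821/5.42 = 0.336.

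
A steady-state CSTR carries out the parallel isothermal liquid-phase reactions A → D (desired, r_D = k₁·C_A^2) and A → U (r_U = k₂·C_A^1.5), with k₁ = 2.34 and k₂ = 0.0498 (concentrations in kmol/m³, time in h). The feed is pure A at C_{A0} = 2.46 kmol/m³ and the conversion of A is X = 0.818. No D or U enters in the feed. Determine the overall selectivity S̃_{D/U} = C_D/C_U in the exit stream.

Exit C_A = C_{A0}(1−X) = 2.46×0.182 = 0.4477 kmol/m³.
In a CSTR the entire volume is at exit conditions, so r_D = 2.34×0.4477^2 = 0.4691 and r_U = 0.0498×0.4477^1.5 = 0.01492.
Overall selectivity = C_D/C_U = r_Dτ/(r_Uτ) = r_D/r_U = 31.4.

31.4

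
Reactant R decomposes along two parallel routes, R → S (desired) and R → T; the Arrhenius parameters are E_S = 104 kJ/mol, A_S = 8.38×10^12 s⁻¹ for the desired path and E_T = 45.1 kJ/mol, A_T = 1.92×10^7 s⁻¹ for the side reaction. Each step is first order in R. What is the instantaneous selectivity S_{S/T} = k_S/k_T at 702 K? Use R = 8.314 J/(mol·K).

k_S/k_T = (A_S/A_T)·exp[−(E_S−E_T)/(RT)] = (A_S/A_T)·exp[(E_T−E_S)/(RT)].
(E_T−E_S)/(RT) = (45.1−104)×10³/(8.314×702) = -58900/5836 = -10.09.
k_S/k_T = (8.38×10^12/1.92×10^7)·exp(-10.09) = 4.365×10^5 × 4.142×10^-5 = 18.1.

18.1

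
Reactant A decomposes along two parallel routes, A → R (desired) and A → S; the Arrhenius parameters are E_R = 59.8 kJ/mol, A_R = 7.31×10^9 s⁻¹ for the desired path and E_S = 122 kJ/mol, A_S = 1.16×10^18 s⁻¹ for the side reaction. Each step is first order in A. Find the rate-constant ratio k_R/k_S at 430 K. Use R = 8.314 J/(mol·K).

Since both paths have the same order in A, the concentration cancels and S_{R/S} = k_R/k_S = (A_R/A_S)·exp[(E_S−E_R)/(RT)].
(E_S−E_R)/(RT) = (122−59.8)×10³/(8.314×430) = 62200/3575 = 17.40.
k_R/k_S = (7.31×10^9/1.16×10^18)·exp(17.40) = 6.302×10^-9 × 3.598×10^7 = 0.227.
Since E_R < E_S, lowering the temperature improves selectivity toward R.

0.227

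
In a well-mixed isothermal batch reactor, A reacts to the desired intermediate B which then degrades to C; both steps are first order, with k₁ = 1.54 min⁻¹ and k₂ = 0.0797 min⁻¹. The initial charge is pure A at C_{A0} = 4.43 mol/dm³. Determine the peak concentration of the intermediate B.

3.77 mol/dm³

For a first-order series the maximum intermediate yield is C_{B,max}/C_{A0} = (k₁/k₂)^[k₂/(k₂−k₁)].
= (1.54/0.0797)^(0.0797/(0.0797−1.54)) = (19.32)^(-0.05458) = 0.8508.
C_{B,max} = 0.8508×4.43 = 3.77 mol/dm³.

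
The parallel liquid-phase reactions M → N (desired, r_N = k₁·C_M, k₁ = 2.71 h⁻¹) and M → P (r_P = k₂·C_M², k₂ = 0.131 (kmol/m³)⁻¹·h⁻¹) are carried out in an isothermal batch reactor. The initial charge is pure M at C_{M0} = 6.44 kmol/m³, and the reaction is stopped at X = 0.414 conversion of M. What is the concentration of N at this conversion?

2.14 kmol/m³

C_M = C_{M0}(1−X) = 3.774 kmol/m³.
Along a PFR/batch, dC_N/dC_M = −r_N/(r_N+r_P) = −k₁/(k₁+k₂·C_M).
Integrating from C_{M0} to C_M: C_N = (2.71/0.131)·ln[(2.71+0.131·6.44)/(2.71+0.131·3.77)] = 20.69·ln(3.554/3.204) = 2.140 kmol/m³.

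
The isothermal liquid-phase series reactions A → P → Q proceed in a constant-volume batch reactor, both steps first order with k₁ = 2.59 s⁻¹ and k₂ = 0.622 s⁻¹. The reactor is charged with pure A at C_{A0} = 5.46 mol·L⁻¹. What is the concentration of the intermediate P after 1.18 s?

Solving the coupled first-order balances gives C_P(t) = [k₁/(k₂−k₁)]·C_{A0}·(e^(−k₁t) − e^(−k₂t)).
e^(−k₁t) = e^(−2.59×1.18) = e^(−3.056) = 0.04707; e^(−k₂t) = e^(−0.7340) = 0.4800.
C_P = 2.59×5.46/(0.622−2.59) × (0.04707−0.4800) = (-7.186)×(-0.4329) = 3.111 mol·L⁻¹.

3.11 mol·L⁻¹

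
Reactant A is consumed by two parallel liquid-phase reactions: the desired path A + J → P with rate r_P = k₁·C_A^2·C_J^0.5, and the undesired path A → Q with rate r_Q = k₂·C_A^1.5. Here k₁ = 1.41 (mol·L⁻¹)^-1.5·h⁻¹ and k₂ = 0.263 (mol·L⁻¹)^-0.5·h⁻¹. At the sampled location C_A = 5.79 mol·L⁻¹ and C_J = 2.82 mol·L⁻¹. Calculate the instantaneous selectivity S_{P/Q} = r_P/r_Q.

S_{P/Q} = r_P/r_Q = (k₁·C_A^2·C_J^0.5)/(k₂·C_A^1.5) = (k₁/k₂)·C_A^0.5·C_J^0.5.
= (1.41×5.790^2×2.820^0.5) / (0.263×5.790^1.5) = 79.38/3.664 = 21.7.
Since the desired path is higher order in A, keeping C_A high (PFR or concentrated feed) favours P.

21.7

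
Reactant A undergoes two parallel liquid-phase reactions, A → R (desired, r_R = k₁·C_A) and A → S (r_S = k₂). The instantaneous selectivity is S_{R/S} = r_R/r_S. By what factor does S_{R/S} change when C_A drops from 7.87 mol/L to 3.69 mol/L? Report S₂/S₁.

S_{R/S} = (k₁/k₂)·C_A, so S₂/S₁ = (C_{A,2}/C_{A,1}).
= 3.69/7.87 = 0.469.
Selectivity toward R falls as C_A falls — high-concentration operation is favoured.

0.469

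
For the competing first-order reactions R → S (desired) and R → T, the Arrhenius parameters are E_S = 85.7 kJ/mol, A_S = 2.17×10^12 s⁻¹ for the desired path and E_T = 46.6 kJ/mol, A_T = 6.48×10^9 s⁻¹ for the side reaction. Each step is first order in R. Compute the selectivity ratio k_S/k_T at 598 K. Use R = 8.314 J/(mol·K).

With equal orders, S_{S/T} = k_S/k_T = (A_S/A_T)·exp[(E_T−E_S)/(RT)].
(E_T−E_S)/(RT) = (46.6−85.7)×10³/(8.314×598) = -39100/4972 = -7.864.
k_S/k_T = (2.17×10^12/6.48×10^9)·exp(-7.864) = 334.9 × 3.842×10^-4 = 0.129.

0.129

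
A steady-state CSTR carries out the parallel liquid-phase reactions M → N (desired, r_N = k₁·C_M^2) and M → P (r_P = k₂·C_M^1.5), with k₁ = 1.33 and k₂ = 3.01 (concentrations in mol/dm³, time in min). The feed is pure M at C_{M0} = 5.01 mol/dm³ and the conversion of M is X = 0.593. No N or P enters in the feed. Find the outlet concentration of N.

Exit C_M = C_{M0}(1−X) = 5.01×0.407 = 2.039 mol/dm³.
In a CSTR the entire volume is at exit conditions, so r_N = 1.33×2.039^2 = 5.530 and r_P = 3.01×2.039^1.5 = 8.764.
Fraction of consumed M going to N: r_N/(r_N+r_P) = 0.3869.
C_N = 0.3869·C_{M0}·X = 0.3869×5.01×0.593 = 1.15 mol/dm³.

1.15 mol/dm³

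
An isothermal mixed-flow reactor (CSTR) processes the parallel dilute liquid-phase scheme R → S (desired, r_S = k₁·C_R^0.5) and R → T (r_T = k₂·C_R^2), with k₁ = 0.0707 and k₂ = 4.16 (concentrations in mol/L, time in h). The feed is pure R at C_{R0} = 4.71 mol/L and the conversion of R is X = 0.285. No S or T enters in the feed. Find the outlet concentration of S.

0.00368 mol/L

Exit C_R = C_{R0}(1−X) = 4.71×0.715 = 3.368 mol/L.
A CSTR operates uniformly at the exit composition, giving r_S = 0.1297 and r_T = 47.18 (each k·C_R^n at C_R = 3.368).
Fraction of consumed R going to S: r_S/(r_S+r_T) = 0.002742.
C_S = 0.002742·C_{R0}·X = 0.002742×4.71×0.285 = 0.00368 mol/L.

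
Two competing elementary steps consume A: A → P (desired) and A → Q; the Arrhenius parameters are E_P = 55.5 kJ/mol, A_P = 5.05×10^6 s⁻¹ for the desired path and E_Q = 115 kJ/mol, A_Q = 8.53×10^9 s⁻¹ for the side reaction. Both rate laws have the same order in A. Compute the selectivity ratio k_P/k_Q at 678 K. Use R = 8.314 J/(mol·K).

With equal orders, S_{P/Q} = k_P/k_Q = (A_P/A_Q)·exp[(E_Q−E_P)/(RT)].
(E_Q−E_P)/(RT) = (115−55.5)×10³/(8.314×678) = 59500/5637 = 10.56.
k_P/k_Q = (5.05×10^6/8.53×10^9)·exp(10.56) = 5.920×10^-4 × 38387 = 22.7.

22.7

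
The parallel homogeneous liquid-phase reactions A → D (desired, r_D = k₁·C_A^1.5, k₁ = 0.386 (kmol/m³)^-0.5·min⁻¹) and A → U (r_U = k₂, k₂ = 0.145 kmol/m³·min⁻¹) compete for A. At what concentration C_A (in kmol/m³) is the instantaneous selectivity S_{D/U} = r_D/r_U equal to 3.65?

S_{D/U} = (k₁/k₂)·C_A^1.5 ⇒ C_A = (S·k₂/k₁)^(1/1.5).
= (3.65×0.145/0.386)^(0.6667) = (1.371)^(0.6667) = 1.23 kmol/m³.

1.23 kmol/m³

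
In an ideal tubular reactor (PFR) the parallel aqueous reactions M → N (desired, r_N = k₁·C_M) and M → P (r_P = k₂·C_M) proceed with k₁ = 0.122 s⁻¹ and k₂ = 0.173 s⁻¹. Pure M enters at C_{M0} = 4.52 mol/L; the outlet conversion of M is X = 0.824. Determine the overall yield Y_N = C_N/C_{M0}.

0.341

C_M = C_{M0}(1−X) = 0.7955 mol/L.
Both paths are first order in M, so the instantaneous fraction to N is constant: dC_N/d(−C_M) = k₁/(k₁+k₂) = 0.4136.
C_N = 0.4136·(C_{M0}−C_M) = 0.4136×3.724 = 1.54 mol/L.
Y_N = C_N/C_{M0} = 1.540/4.52 = 0.341.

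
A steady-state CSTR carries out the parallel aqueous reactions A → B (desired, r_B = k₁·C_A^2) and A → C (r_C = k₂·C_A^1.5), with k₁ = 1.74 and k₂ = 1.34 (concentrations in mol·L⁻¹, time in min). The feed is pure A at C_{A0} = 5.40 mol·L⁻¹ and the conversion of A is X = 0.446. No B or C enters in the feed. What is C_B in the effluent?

1.67 mol·L⁻¹

Exit C_A = C_{A0}(1−X) = 5.40×0.554 = 2.992 mol·L⁻¹.
A CSTR operates uniformly at the exit composition, giving r_B = 15.57 and r_C = 6.934 (each k·C_A^n at C_A = 2.992).
Fraction of consumed A going to B: r_B/(r_B+r_C) = 0.6919.
C_B = 0.6919·C_{A0}·X = 0.6919×5.40×0.446 = 1.67 mol·L⁻¹.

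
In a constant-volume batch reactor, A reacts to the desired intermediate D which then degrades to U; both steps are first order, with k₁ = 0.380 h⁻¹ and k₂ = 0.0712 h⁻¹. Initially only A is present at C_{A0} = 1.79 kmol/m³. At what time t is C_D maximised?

Setting dC_D/dt = 0 gives t_opt = ln(k₂/k₁)/(k₂−k₁).
= ln(0.0712/0.380)/(0.0712−0.380) = ln(0.1874)/-0.3088 = -1.675/-0.3088 = 5.42 h.

5.42 h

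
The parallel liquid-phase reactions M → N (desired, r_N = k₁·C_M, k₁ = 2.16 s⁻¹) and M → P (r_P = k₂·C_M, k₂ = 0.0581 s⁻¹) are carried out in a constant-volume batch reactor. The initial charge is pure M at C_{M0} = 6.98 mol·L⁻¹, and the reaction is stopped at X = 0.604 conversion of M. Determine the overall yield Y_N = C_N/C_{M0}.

0.588

C_M = C_{M0}(1−X) = 2.764 mol·L⁻¹.
Both paths are first order in M, so the instantaneous fraction to N is constant: dC_N/d(−C_M) = k₁/(k₁+k₂) = 0.9738.
C_N = 0.9738·(C_{M0}−C_M) = 0.9738×4.216 = 4.11 mol·L⁻¹.
Y_N = C_N/C_{M0} = 4.105/6.98 = 0.588.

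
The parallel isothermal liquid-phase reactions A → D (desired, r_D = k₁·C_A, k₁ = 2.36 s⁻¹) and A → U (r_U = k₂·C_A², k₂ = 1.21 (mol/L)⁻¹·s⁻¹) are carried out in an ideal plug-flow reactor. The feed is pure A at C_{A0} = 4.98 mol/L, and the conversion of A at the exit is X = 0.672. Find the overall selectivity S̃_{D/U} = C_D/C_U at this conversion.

C_A = C_{A0}(1−X) = 1.633 mol/L.
Along a PFR/batch, dC_D/dC_A = −r_D/(r_D+r_U) = −k₁/(k₁+k₂·C_A).
Integrating from C_{A0} to C_A: C_D = (2.36/1.21)·ln[(2.36+1.21·4.98)/(2.36+1.21·1.63)] = 1.950·ln(8.386/4.336) = 1.286 mol/L.
C_U = (C_{A0}−C_A)−C_D = 2.060 mol/L; S̃_{D/U} = 1.286/2.060 = 0.624.

0.624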